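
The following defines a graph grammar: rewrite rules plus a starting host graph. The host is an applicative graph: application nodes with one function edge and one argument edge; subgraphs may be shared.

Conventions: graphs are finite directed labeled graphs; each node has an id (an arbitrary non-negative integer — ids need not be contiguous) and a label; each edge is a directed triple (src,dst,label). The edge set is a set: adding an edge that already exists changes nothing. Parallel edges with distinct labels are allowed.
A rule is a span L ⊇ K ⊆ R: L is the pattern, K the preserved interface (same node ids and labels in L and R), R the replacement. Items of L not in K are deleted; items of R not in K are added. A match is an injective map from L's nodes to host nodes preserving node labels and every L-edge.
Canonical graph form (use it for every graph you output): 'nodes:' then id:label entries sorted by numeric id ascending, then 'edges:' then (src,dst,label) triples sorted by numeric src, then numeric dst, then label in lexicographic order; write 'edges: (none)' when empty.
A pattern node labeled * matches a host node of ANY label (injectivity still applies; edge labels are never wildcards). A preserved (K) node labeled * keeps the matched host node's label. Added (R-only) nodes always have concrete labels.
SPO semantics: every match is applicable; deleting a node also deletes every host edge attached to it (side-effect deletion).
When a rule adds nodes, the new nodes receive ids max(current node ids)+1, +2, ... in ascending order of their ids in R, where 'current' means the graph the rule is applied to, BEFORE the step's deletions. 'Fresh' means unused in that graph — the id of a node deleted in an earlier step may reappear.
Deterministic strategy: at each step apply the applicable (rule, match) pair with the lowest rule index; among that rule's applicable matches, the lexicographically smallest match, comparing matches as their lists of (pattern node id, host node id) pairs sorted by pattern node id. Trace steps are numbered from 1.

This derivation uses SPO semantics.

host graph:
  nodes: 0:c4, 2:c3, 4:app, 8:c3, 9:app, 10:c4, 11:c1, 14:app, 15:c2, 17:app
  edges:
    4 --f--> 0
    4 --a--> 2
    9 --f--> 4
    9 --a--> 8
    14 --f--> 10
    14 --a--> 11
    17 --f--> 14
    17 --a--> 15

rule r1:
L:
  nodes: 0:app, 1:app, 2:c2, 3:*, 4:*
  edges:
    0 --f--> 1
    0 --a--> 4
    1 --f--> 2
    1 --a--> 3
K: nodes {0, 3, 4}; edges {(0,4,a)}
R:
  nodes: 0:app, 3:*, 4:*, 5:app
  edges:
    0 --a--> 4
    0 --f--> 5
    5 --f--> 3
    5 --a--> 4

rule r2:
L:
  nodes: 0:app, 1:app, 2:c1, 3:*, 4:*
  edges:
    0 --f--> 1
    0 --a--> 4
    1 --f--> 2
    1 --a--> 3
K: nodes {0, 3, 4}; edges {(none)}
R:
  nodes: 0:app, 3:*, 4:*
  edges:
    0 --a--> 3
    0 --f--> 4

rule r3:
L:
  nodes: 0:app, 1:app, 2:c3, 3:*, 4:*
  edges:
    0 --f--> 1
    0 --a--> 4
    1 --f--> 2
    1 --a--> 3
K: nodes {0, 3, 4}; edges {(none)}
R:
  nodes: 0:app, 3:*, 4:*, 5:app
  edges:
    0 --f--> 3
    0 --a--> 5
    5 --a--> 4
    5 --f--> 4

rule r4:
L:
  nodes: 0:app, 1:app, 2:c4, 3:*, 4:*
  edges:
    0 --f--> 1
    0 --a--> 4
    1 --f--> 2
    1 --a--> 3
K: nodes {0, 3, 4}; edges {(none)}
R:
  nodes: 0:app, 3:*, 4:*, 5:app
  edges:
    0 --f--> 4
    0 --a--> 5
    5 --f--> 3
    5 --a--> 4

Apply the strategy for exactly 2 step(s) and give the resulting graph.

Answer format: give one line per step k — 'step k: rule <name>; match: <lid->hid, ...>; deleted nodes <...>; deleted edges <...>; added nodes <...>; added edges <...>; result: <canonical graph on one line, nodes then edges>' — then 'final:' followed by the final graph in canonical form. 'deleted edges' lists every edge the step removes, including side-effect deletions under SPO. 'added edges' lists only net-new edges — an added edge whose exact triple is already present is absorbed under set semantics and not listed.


step 1: rule r4; match: 0->9, 1->4, 2->0, 3->2, 4->8; deleted nodes 0, 4; deleted edges (4,0,f); (4,2,a); (9,4,f); (9,8,a); added nodes 18; added edges (9,8,f); (9,18,a); (18,2,f); (18,8,a); result: nodes: 2:c3, 8:c3, 9:app, 10:c4, 11:c1, 14:app, 15:c2, 17:app, 18:app edges: (9,8,f); (9,18,a); (14,10,f); (14,11,a); (17,14,f); (17,15,a); (18,2,f); (18,8,a)
step 2: rule r4; match: 0->17, 1->14, 2->10, 3->11, 4->15; deleted nodes 10, 14; deleted edges (14,10,f); (14,11,a); (17,14,f); (17,15,a); added nodes 19; added edges (17,15,f); (17,19,a); (19,11,f); (19,15,a); result: nodes: 2:c3, 8:c3, 9:app, 11:c1, 15:c2, 17:app, 18:app, 19:app edges: (9,8,f); (9,18,a); (17,15,f); (17,19,a); (18,2,f); (18,8,a); (19,11,f); (19,15,a)
final:
nodes: 2:c3, 8:c3, 9:app, 11:c1, 15:c2, 17:app, 18:app, 19:app
edges: (9,8,f); (9,18,a); (17,15,f); (17,19,a); (18,2,f); (18,8,a); (19,11,f); (19,15,a)


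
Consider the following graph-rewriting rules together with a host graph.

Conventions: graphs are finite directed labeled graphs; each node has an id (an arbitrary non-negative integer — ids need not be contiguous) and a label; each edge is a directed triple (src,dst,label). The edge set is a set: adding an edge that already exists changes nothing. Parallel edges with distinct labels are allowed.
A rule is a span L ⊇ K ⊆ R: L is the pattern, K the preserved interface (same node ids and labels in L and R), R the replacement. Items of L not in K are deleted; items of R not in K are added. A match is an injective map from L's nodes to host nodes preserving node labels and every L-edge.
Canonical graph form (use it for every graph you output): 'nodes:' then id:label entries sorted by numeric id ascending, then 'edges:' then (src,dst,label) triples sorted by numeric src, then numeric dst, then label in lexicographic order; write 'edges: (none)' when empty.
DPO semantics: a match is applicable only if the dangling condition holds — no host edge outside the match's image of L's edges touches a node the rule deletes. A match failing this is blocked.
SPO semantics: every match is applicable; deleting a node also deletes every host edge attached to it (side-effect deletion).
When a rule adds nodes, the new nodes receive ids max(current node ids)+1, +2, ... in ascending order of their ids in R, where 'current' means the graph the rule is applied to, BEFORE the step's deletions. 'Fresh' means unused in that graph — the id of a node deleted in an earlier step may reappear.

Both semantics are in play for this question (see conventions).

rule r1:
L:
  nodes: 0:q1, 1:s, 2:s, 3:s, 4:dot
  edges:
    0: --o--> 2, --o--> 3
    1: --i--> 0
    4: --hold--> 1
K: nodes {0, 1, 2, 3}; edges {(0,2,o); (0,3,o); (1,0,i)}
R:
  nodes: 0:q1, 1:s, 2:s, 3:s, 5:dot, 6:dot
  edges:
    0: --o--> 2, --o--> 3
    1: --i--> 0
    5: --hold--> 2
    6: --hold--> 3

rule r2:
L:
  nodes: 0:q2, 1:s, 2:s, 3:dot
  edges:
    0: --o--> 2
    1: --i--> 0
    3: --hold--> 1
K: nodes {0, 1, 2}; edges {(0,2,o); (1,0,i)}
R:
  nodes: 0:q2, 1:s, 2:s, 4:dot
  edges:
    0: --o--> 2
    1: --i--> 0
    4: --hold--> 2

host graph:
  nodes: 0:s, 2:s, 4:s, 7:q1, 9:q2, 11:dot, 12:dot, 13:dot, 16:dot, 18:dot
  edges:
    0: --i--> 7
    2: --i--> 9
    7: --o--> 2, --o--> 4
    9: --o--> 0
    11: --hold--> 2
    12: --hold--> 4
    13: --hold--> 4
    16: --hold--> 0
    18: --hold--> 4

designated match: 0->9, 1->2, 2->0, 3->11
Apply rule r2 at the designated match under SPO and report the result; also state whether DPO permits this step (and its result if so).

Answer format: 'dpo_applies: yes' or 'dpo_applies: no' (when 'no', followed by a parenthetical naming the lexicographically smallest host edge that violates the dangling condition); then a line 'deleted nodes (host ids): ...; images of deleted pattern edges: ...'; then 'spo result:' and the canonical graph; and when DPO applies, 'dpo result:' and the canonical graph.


dpo_applies: yes
deleted nodes (host ids): 11; images of deleted pattern edges: (11,2,hold)
spo result:
nodes: 0:s, 2:s, 4:s, 7:q1, 9:q2, 12:dot, 13:dot, 16:dot, 18:dot, 19:dot
edges: (0,7,i); (2,9,i); (7,2,o); (7,4,o); (9,0,o); (12,4,hold); (13,4,hold); (16,0,hold); (18,4,hold); (19,0,hold)
dpo result:
nodes: 0:s, 2:s, 4:s, 7:q1, 9:q2, 12:dot, 13:dot, 16:dot, 18:dot, 19:dot
edges: (0,7,i); (2,9,i); (7,2,o); (7,4,o); (9,0,o); (12,4,hold); (13,4,hold); (16,0,hold); (18,4,hold); (19,0,hold)


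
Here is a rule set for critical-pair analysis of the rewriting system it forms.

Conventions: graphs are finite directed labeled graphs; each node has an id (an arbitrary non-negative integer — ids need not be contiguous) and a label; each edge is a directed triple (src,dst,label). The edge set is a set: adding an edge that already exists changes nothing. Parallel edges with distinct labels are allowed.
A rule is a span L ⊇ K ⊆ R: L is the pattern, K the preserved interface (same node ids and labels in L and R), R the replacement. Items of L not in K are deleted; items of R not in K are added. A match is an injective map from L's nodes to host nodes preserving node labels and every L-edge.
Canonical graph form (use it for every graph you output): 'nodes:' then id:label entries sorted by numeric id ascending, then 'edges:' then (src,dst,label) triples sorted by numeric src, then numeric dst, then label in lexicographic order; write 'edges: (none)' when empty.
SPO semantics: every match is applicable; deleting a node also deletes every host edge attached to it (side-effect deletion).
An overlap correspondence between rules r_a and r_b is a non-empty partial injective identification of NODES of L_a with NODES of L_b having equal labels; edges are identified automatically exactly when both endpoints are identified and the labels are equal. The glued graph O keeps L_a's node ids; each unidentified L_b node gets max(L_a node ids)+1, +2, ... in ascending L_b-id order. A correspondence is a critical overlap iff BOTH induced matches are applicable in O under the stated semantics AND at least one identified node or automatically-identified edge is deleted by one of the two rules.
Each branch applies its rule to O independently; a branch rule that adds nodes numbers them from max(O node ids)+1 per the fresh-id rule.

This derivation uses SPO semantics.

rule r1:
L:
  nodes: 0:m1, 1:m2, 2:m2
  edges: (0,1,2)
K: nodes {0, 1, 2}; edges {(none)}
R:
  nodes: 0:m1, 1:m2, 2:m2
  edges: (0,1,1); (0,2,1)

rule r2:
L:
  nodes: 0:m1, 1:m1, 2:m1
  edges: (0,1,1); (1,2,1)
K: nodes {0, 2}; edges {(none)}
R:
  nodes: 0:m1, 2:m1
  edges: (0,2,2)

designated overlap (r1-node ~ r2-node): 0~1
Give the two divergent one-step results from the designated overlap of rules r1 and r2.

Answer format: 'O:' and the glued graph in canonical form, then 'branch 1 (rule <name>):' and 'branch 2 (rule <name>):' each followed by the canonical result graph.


O:
nodes: 0:m1, 1:m2, 2:m2, 3:m1, 4:m1
edges: (0,1,2); (0,4,1); (3,0,1)
branch 1 (rule r1):
nodes: 0:m1, 1:m2, 2:m2, 3:m1, 4:m1
edges: (0,1,1); (0,2,1); (0,4,1); (3,0,1)
branch 2 (rule r2):
nodes: 1:m2, 2:m2, 3:m1, 4:m1
edges: (3,4,2)


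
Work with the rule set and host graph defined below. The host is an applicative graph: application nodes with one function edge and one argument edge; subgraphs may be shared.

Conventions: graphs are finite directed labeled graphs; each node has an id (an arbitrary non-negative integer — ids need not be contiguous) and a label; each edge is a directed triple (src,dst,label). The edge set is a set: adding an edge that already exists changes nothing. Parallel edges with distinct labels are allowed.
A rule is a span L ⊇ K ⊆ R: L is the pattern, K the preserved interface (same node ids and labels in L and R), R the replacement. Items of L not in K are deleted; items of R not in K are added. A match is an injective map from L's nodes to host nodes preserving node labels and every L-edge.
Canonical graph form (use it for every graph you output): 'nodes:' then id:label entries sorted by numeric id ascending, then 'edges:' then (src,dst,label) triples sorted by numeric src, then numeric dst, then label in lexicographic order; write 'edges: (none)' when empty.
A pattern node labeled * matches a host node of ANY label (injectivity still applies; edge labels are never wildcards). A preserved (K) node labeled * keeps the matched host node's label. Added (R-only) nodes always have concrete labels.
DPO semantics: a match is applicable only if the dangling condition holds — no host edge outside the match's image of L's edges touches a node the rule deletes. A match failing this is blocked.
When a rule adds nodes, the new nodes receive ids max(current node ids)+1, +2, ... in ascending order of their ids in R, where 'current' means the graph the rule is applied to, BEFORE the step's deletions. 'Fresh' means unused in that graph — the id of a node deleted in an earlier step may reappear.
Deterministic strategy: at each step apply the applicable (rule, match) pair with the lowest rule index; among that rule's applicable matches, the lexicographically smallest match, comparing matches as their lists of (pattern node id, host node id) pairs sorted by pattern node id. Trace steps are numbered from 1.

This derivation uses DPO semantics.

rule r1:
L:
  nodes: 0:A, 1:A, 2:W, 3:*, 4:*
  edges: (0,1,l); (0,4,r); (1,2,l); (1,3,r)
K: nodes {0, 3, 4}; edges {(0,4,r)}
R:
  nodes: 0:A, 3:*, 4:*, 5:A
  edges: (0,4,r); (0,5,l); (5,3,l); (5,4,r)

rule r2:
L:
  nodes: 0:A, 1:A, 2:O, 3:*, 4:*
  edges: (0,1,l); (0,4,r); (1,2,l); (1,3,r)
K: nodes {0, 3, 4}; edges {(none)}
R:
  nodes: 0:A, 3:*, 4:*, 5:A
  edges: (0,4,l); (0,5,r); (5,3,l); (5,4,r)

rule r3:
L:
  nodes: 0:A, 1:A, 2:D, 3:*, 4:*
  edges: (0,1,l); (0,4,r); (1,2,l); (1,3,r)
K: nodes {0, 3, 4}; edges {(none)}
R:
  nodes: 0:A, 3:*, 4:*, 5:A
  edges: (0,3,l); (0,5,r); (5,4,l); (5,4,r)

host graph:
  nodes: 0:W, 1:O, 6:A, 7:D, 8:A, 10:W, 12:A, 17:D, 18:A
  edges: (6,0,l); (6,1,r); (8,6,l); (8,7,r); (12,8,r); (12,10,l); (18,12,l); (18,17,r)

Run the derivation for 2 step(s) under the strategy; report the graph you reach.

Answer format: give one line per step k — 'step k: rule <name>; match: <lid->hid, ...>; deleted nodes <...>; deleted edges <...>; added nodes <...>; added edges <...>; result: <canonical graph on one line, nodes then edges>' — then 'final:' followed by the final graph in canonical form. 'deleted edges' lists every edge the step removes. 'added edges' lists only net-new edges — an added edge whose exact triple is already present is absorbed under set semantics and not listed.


step 1: rule r1; match: 0->8, 1->6, 2->0, 3->1, 4->7; deleted nodes 0, 6; deleted edges (6,0,l); (6,1,r); (8,6,l); added nodes 19; added edges (8,19,l); (19,1,l); (19,7,r); result: nodes: 1:O, 7:D, 8:A, 10:W, 12:A, 17:D, 18:A, 19:A edges: (8,7,r); (8,19,l); (12,8,r); (12,10,l); (18,12,l); (18,17,r); (19,1,l); (19,7,r)
step 2: rule r1; match: 0->18, 1->12, 2->10, 3->8, 4->17; deleted nodes 10, 12; deleted edges (12,8,r); (12,10,l); (18,12,l); added nodes 20; added edges (18,20,l); (20,8,l); (20,17,r); result: nodes: 1:O, 7:D, 8:A, 17:D, 18:A, 19:A, 20:A edges: (8,7,r); (8,19,l); (18,17,r); (18,20,l); (19,1,l); (19,7,r); (20,8,l); (20,17,r)
final:
nodes: 1:O, 7:D, 8:A, 17:D, 18:A, 19:A, 20:A
edges: (8,7,r); (8,19,l); (18,17,r); (18,20,l); (19,1,l); (19,7,r); (20,8,l); (20,17,r)


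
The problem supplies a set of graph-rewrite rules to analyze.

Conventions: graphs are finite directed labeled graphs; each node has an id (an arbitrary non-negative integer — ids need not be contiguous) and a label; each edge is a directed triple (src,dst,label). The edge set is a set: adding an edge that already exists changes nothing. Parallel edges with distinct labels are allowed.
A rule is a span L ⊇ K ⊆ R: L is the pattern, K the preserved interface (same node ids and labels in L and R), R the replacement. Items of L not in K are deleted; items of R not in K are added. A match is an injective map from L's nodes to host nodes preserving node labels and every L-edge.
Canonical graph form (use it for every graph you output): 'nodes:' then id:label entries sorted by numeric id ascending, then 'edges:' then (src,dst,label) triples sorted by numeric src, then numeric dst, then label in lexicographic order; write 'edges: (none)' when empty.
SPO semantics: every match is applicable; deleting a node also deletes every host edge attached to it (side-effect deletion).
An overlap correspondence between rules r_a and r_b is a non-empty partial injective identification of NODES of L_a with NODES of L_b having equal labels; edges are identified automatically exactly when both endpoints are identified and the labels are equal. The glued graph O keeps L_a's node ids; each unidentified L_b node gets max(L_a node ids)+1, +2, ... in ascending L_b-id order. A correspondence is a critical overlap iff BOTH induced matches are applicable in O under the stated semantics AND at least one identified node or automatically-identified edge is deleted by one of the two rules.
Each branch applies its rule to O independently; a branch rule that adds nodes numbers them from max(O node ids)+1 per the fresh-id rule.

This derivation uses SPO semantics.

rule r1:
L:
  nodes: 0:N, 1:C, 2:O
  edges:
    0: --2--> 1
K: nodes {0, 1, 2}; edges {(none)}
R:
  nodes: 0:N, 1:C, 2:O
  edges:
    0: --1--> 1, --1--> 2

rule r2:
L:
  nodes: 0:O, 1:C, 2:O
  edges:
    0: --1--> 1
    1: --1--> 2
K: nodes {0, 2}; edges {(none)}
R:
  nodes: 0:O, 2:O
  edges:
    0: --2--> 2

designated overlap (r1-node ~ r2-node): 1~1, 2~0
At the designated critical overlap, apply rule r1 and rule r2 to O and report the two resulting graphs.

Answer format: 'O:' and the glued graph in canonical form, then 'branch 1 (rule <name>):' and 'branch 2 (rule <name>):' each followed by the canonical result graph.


O:
nodes: 0:N, 1:C, 2:O, 3:O
edges: (0,1,2); (1,3,1); (2,1,1)
branch 1 (rule r1):
nodes: 0:N, 1:C, 2:O, 3:O
edges: (0,1,1); (0,2,1); (1,3,1); (2,1,1)
branch 2 (rule r2):
nodes: 0:N, 2:O, 3:O
edges: (2,3,2)


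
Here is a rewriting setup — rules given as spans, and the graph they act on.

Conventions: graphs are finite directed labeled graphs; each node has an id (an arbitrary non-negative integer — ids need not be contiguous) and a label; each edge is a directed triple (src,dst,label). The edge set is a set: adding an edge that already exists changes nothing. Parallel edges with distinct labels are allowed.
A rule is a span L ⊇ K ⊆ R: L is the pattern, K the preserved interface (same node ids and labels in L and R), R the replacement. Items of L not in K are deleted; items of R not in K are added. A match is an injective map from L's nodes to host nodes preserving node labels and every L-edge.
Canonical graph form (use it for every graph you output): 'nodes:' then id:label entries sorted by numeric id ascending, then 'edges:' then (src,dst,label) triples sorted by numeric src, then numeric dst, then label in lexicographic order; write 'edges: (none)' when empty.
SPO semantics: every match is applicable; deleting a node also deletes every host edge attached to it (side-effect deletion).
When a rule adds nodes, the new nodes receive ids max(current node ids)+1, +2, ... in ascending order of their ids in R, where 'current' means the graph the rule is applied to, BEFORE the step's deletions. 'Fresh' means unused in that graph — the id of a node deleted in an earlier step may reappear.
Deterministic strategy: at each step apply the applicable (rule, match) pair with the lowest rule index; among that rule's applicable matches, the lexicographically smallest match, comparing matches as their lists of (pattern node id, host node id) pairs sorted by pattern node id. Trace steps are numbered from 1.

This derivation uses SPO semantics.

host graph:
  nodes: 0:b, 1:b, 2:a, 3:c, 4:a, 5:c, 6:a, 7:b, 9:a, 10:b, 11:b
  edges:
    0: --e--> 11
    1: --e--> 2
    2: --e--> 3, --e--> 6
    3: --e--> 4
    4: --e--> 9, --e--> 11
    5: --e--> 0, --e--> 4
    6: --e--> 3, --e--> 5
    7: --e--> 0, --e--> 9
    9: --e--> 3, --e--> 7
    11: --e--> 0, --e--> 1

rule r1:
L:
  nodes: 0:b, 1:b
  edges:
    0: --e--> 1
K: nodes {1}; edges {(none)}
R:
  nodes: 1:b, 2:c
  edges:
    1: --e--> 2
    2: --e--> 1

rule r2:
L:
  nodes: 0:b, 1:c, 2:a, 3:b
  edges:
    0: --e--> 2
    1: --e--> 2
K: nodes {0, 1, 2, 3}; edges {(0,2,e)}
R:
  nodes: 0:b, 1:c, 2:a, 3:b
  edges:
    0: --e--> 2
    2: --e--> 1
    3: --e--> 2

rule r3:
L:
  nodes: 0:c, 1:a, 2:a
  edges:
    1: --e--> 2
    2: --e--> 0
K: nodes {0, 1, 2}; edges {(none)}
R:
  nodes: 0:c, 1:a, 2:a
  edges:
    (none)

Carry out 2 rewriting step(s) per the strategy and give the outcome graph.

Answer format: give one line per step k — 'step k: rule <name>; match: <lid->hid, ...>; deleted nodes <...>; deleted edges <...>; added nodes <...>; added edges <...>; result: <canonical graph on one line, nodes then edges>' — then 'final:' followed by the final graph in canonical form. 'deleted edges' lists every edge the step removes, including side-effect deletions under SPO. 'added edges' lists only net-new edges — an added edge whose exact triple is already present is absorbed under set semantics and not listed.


step 1: rule r1; match: 0->0, 1->11; deleted nodes 0; deleted edges (0,11,e); (5,0,e); (7,0,e); (11,0,e); added nodes 12; added edges (11,12,e); (12,11,e); result: nodes: 1:b, 2:a, 3:c, 4:a, 5:c, 6:a, 7:b, 9:a, 10:b, 11:b, 12:c edges: (1,2,e); (2,3,e); (2,6,e); (3,4,e); (4,9,e); (4,11,e); (5,4,e); (6,3,e); (6,5,e); (7,9,e); (9,3,e); (9,7,e); (11,1,e); (11,12,e); (12,11,e)
step 2: rule r1; match: 0->11, 1->1; deleted nodes 11; deleted edges (4,11,e); (11,1,e); (11,12,e); (12,11,e); added nodes 13; added edges (1,13,e); (13,1,e); result: nodes: 1:b, 2:a, 3:c, 4:a, 5:c, 6:a, 7:b, 9:a, 10:b, 12:c, 13:c edges: (1,2,e); (1,13,e); (2,3,e); (2,6,e); (3,4,e); (4,9,e); (5,4,e); (6,3,e); (6,5,e); (7,9,e); (9,3,e); (9,7,e); (13,1,e)
final:
nodes: 1:b, 2:a, 3:c, 4:a, 5:c, 6:a, 7:b, 9:a, 10:b, 12:c, 13:c
edges: (1,2,e); (1,13,e); (2,3,e); (2,6,e); (3,4,e); (4,9,e); (5,4,e); (6,3,e); (6,5,e); (7,9,e); (9,3,e); (9,7,e); (13,1,e)


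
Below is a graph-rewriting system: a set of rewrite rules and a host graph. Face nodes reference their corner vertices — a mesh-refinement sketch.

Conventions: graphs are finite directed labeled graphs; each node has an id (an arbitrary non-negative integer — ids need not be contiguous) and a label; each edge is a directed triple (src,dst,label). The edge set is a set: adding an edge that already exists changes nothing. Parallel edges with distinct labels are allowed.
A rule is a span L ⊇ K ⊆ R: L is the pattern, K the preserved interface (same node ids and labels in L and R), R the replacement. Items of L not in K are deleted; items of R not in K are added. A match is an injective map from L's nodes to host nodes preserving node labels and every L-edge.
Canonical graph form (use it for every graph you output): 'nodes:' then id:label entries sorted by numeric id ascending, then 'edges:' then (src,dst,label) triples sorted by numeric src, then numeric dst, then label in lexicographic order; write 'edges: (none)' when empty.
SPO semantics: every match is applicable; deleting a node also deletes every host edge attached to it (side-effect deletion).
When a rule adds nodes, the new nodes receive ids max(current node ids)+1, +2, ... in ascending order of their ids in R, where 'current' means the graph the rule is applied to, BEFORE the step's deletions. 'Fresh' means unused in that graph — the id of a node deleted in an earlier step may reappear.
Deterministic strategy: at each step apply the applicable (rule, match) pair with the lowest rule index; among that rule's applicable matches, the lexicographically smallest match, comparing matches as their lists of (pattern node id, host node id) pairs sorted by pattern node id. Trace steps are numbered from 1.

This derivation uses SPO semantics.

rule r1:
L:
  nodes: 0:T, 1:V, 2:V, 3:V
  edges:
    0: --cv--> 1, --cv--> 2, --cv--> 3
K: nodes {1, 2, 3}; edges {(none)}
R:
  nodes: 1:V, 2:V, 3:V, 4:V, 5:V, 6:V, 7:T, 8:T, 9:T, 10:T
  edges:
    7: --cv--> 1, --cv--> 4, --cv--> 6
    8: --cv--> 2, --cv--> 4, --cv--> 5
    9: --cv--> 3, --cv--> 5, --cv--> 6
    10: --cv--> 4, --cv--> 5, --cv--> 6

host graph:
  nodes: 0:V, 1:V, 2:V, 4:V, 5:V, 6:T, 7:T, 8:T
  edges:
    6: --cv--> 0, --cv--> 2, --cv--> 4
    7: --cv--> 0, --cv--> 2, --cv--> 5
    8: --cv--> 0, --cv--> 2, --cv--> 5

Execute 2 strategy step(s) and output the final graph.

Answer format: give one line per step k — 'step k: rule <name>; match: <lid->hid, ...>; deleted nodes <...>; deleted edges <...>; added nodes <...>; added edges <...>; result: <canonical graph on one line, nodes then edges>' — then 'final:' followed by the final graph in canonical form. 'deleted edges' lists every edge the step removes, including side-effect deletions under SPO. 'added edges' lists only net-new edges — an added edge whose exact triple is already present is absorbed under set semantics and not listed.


step 1: rule r1; match: 0->6, 1->0, 2->2, 3->4; deleted nodes 6; deleted edges (6,0,cv); (6,2,cv); (6,4,cv); added nodes 9, 10, 11, 12, 13, 14, 15; added edges (12,0,cv); (12,9,cv); (12,11,cv); (13,2,cv); (13,9,cv); (13,10,cv); (14,4,cv); (14,10,cv); (14,11,cv); (15,9,cv); (15,10,cv); (15,11,cv); result: nodes: 0:V, 1:V, 2:V, 4:V, 5:V, 7:T, 8:T, 9:V, 10:V, 11:V, 12:T, 13:T, 14:T, 15:T edges: (7,0,cv); (7,2,cv); (7,5,cv); (8,0,cv); (8,2,cv); (8,5,cv); (12,0,cv); (12,9,cv); (12,11,cv); (13,2,cv); (13,9,cv); (13,10,cv); (14,4,cv); (14,10,cv); (14,11,cv); (15,9,cv); (15,10,cv); (15,11,cv)
step 2: rule r1; match: 0->7, 1->0, 2->2, 3->5; deleted nodes 7; deleted edges (7,0,cv); (7,2,cv); (7,5,cv); added nodes 16, 17, 18, 19, 20, 21, 22; added edges (19,0,cv); (19,16,cv); (19,18,cv); (20,2,cv); (20,16,cv); (20,17,cv); (21,5,cv); (21,17,cv); (21,18,cv); (22,16,cv); (22,17,cv); (22,18,cv); result: nodes: 0:V, 1:V, 2:V, 4:V, 5:V, 8:T, 9:V, 10:V, 11:V, 12:T, 13:T, 14:T, 15:T, 16:V, 17:V, 18:V, 19:T, 20:T, 21:T, 22:T edges: (8,0,cv); (8,2,cv); (8,5,cv); (12,0,cv); (12,9,cv); (12,11,cv); (13,2,cv); (13,9,cv); (13,10,cv); (14,4,cv); (14,10,cv); (14,11,cv); (15,9,cv); (15,10,cv); (15,11,cv); (19,0,cv); (19,16,cv); (19,18,cv); (20,2,cv); (20,16,cv); (20,17,cv); (21,5,cv); (21,17,cv); (21,18,cv); (22,16,cv); (22,17,cv); (22,18,cv)
final:
nodes: 0:V, 1:V, 2:V, 4:V, 5:V, 8:T, 9:V, 10:V, 11:V, 12:T, 13:T, 14:T, 15:T, 16:V, 17:V, 18:V, 19:T, 20:T, 21:T, 22:T
edges: (8,0,cv); (8,2,cv); (8,5,cv); (12,0,cv); (12,9,cv); (12,11,cv); (13,2,cv); (13,9,cv); (13,10,cv); (14,4,cv); (14,10,cv); (14,11,cv); (15,9,cv); (15,10,cv); (15,11,cv); (19,0,cv); (19,16,cv); (19,18,cv); (20,2,cv); (20,16,cv); (20,17,cv); (21,5,cv); (21,17,cv); (21,18,cv); (22,16,cv); (22,17,cv); (22,18,cv)


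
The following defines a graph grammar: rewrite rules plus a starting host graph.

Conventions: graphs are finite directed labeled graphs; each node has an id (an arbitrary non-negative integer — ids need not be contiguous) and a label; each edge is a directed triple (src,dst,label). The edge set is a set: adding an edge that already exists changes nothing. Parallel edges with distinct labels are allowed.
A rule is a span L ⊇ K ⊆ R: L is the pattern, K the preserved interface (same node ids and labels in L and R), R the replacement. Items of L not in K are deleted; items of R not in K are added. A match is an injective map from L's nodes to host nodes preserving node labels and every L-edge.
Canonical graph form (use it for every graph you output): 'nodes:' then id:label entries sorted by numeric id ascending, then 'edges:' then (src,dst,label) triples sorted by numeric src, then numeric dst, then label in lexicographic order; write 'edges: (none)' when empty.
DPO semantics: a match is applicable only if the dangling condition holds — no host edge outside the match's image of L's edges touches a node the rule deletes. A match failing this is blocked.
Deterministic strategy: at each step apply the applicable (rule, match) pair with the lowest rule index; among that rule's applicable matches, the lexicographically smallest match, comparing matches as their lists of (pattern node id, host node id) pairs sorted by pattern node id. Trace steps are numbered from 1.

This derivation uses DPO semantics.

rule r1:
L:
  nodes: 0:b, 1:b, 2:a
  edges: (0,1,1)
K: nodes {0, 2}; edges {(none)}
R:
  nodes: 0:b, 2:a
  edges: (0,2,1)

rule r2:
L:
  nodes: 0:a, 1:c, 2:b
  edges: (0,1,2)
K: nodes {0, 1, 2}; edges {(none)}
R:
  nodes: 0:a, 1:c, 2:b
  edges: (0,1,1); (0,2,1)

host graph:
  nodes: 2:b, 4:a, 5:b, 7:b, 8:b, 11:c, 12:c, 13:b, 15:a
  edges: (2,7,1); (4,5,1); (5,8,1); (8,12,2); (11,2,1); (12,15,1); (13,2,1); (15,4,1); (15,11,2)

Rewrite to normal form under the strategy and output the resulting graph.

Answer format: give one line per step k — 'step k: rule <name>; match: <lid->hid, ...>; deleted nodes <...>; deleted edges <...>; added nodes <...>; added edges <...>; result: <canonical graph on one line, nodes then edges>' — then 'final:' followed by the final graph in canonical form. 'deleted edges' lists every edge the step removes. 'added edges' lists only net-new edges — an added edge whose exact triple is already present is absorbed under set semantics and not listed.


step 1: rule r1; match: 0->2, 1->7, 2->4; deleted nodes 7; deleted edges (2,7,1); added nodes (none); added edges (2,4,1); result: nodes: 2:b, 4:a, 5:b, 8:b, 11:c, 12:c, 13:b, 15:a edges: (2,4,1); (4,5,1); (5,8,1); (8,12,2); (11,2,1); (12,15,1); (13,2,1); (15,4,1); (15,11,2)
step 2: rule r2; match: 0->15, 1->11, 2->2; deleted nodes (none); deleted edges (15,11,2); added nodes (none); added edges (15,2,1); (15,11,1); result: nodes: 2:b, 4:a, 5:b, 8:b, 11:c, 12:c, 13:b, 15:a edges: (2,4,1); (4,5,1); (5,8,1); (8,12,2); (11,2,1); (12,15,1); (13,2,1); (15,2,1); (15,4,1); (15,11,1)
final:
nodes: 2:b, 4:a, 5:b, 8:b, 11:c, 12:c, 13:b, 15:a
edges: (2,4,1); (4,5,1); (5,8,1); (8,12,2); (11,2,1); (12,15,1); (13,2,1); (15,2,1); (15,4,1); (15,11,1)


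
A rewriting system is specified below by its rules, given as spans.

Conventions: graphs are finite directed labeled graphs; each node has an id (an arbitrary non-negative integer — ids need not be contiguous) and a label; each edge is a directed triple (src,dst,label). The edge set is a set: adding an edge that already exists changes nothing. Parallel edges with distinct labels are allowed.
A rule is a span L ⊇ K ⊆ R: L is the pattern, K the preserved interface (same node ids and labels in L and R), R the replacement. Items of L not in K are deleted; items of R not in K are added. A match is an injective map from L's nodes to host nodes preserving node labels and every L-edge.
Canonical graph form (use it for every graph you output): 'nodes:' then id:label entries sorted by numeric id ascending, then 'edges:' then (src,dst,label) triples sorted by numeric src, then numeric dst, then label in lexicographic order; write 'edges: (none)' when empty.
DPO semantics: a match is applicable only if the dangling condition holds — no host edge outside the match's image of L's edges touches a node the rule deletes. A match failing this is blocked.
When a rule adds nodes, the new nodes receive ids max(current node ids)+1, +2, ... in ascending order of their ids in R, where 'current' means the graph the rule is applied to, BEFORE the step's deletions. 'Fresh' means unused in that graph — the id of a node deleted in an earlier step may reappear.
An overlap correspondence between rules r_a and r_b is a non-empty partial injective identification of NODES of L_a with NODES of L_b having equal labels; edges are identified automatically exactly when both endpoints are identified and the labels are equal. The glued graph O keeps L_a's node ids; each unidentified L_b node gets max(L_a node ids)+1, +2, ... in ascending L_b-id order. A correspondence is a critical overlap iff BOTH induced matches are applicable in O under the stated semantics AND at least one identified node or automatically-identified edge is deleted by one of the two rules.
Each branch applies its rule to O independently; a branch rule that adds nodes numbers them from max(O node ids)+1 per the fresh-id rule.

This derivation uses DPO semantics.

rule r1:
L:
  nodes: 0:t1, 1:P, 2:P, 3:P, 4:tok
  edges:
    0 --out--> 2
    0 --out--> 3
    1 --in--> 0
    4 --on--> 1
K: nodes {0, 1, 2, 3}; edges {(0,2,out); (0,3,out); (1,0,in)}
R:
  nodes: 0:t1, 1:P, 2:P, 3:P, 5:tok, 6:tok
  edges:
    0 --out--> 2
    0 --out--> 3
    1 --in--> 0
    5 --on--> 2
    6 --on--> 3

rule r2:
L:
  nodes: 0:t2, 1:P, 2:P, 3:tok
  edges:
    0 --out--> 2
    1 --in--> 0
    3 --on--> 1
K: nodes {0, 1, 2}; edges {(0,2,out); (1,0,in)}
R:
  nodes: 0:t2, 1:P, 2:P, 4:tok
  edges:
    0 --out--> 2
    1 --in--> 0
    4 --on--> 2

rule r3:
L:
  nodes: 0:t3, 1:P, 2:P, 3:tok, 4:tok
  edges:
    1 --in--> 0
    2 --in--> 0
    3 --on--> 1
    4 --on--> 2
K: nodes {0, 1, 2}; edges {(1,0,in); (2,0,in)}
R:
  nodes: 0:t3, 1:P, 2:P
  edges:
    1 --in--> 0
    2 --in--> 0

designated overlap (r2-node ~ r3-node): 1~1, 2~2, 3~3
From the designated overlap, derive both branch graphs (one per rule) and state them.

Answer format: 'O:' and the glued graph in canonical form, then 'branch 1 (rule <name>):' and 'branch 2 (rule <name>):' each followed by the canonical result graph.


O:
nodes: 0:t2, 1:P, 2:P, 3:tok, 4:t3, 5:tok
edges: (0,2,out); (1,0,in); (1,4,in); (2,4,in); (3,1,on); (5,2,on)
branch 1 (rule r2):
nodes: 0:t2, 1:P, 2:P, 4:t3, 5:tok, 6:tok
edges: (0,2,out); (1,0,in); (1,4,in); (2,4,in); (5,2,on); (6,2,on)
branch 2 (rule r3):
nodes: 0:t2, 1:P, 2:P, 4:t3
edges: (0,2,out); (1,0,in); (1,4,in); (2,4,in)


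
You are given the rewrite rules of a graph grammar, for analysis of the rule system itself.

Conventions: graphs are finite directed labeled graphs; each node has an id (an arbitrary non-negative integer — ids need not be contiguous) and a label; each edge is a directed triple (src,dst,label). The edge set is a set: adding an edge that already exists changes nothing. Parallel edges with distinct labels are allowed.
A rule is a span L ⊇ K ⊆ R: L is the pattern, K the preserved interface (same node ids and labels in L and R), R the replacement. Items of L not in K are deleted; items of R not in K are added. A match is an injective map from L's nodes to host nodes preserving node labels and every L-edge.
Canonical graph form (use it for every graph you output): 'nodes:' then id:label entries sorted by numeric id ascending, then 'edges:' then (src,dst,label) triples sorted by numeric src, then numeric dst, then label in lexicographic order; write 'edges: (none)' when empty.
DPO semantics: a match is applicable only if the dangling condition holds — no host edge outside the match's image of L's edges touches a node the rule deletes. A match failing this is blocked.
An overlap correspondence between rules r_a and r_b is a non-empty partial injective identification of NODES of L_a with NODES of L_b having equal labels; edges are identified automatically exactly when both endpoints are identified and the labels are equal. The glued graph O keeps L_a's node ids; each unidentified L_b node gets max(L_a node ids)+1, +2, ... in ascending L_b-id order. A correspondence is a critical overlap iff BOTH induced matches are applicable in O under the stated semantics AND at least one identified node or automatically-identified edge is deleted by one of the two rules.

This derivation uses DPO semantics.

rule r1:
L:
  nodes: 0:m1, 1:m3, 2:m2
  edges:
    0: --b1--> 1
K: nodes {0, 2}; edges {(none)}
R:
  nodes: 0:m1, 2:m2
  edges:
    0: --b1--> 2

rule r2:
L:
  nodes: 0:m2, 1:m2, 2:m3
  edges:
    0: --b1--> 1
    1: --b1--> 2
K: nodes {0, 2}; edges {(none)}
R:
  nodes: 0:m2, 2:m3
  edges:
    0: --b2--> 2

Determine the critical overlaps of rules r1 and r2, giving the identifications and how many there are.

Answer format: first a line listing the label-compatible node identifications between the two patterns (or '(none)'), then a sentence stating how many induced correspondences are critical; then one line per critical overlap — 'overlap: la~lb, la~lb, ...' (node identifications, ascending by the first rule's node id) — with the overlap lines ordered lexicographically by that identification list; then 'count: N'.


label-compatible node identifications between L(r1) and L(r2): 1~2, 2~0, 2~1
1 of the induced correspondences is a critical overlap of r1 and r2.
overlap: 2~1
count: 1


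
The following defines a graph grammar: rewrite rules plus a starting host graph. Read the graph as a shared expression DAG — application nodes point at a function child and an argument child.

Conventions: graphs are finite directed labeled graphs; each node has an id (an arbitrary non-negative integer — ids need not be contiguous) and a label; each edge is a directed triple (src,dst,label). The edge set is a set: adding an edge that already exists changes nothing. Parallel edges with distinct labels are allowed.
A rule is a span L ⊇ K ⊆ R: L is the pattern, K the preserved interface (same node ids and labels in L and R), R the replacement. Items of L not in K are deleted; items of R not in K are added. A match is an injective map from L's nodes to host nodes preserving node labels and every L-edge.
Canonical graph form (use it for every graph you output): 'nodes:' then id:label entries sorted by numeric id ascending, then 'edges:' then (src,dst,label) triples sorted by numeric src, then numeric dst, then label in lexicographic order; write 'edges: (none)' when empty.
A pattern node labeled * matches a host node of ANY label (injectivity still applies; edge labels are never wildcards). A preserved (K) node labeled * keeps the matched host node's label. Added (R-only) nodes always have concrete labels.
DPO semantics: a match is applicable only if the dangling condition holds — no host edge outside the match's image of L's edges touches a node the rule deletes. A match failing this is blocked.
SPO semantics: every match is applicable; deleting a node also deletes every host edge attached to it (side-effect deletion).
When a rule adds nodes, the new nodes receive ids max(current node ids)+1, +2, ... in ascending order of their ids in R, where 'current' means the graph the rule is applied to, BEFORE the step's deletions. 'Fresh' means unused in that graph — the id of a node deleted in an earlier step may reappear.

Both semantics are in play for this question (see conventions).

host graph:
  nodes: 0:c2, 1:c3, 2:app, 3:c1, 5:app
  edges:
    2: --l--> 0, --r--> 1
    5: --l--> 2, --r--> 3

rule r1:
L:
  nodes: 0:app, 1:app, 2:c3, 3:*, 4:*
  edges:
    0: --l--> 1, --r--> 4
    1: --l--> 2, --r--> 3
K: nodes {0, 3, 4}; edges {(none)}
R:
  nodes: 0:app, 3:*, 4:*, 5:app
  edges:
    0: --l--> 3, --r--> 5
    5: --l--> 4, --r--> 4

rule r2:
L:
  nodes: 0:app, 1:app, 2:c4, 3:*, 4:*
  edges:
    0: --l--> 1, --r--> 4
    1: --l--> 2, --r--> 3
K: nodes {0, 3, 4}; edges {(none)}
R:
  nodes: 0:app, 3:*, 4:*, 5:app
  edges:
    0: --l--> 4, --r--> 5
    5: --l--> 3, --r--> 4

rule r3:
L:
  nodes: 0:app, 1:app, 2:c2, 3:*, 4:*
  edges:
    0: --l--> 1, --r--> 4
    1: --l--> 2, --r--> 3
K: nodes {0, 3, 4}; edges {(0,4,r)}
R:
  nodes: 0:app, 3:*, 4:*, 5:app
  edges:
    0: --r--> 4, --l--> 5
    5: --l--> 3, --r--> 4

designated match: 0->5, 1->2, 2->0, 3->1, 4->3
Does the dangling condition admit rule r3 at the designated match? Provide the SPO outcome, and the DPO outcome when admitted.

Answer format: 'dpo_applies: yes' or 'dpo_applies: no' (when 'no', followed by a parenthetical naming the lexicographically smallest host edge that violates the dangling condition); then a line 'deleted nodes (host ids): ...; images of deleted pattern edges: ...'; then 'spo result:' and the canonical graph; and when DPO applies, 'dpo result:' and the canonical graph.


dpo_applies: yes
deleted nodes (host ids): 0, 2; images of deleted pattern edges: (2,0,l); (2,1,r); (5,2,l)
spo result:
nodes: 1:c3, 3:c1, 5:app, 6:app
edges: (5,3,r); (5,6,l); (6,1,l); (6,3,r)
dpo result:
nodes: 1:c3, 3:c1, 5:app, 6:app
edges: (5,3,r); (5,6,l); (6,1,l); (6,3,r)


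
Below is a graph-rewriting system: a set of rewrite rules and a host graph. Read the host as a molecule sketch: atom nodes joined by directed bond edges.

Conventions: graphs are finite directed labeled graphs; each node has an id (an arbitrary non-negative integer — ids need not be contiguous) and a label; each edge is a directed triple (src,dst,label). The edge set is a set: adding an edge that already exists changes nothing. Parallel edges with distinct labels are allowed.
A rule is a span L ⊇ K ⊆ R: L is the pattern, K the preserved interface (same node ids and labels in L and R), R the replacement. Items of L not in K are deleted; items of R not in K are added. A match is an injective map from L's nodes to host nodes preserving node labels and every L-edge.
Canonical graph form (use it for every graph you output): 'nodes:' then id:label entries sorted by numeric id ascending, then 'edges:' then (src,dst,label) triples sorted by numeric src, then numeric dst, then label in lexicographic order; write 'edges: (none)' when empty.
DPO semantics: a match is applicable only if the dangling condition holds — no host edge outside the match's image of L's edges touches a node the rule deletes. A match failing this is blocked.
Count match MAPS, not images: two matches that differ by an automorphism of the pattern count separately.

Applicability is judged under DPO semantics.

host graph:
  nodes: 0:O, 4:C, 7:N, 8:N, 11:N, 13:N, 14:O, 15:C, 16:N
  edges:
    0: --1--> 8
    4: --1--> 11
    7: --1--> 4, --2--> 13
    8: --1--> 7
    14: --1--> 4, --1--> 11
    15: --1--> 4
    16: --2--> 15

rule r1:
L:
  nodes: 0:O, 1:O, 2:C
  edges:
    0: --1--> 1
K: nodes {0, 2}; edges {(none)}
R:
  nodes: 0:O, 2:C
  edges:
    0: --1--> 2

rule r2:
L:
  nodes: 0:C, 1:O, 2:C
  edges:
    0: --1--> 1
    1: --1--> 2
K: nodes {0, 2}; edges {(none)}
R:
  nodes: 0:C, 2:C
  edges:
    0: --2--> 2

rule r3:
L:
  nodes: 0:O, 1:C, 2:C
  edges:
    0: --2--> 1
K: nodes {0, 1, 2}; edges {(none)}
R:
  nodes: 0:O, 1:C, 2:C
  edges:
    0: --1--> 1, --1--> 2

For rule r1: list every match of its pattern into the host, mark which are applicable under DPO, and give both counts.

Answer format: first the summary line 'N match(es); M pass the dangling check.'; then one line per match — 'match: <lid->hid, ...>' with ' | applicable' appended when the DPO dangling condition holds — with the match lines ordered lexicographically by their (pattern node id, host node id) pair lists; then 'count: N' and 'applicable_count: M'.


0 match(es); 0 pass the dangling check.
count: 0
applicable_count: 0
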